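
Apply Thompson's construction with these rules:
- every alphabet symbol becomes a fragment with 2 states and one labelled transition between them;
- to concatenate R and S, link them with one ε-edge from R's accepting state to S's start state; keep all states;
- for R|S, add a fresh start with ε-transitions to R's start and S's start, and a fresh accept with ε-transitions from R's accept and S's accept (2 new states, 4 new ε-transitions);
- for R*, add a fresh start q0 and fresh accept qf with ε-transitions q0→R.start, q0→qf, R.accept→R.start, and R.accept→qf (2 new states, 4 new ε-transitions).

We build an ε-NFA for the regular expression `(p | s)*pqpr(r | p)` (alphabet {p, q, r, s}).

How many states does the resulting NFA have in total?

Per subexpression:
Each of the 8 symbol leaves contributes a 2-state fragment.
  p | s : 6 states
  (p | s)* : 8 states
  r | p : 6 states
  (p | s)*pqpr(r | p) : 22 states

22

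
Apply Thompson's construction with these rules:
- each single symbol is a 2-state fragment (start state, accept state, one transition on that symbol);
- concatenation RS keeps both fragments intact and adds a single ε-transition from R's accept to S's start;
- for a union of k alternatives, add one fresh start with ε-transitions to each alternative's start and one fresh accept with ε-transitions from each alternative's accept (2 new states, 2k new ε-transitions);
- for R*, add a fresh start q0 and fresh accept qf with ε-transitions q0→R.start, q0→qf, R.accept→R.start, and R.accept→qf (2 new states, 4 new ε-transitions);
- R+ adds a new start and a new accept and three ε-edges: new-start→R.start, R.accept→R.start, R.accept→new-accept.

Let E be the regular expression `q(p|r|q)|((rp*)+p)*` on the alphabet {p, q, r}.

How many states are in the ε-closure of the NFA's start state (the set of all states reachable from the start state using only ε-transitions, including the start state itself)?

Let C(F) = |ε-closure(F.start)| within fragment F, and note whether F accepts ε. Symbol fragments have C = 1 and do not accept ε. Then:
  p|r|q — |ε-closure| = 1 + 1 + 1 + 1 = 4 (the new accept is not ε-reachable since no branch accepts ε)
  q(p|r|q) — same as the first factor's closure: |ε-closure| = 1
  p* — the star's fresh start ε-reaches both the body's start and the fresh accept: |ε-closure| = 2 + 1 = 3
  rp* — same as the first factor's closure: |ε-closure| = 1
  (rp*)+ — |ε-closure| = 1 + 1 = 2 (the body doesn't accept ε, so the new accept is not reached)
  (rp*)+p — same as the first factor's closure: |ε-closure| = 2
  ((rp*)+p)* — the star's fresh start ε-reaches both the body's start and the fresh accept: |ε-closure| = 2 + 2 = 4
  q(p|r|q)|((rp*)+p)* — new start ε-reaches every alternative's start; at least one alternative accepts ε, so the union's new accept is reached too: |ε-closure| = 1 + 1 + 4 + 1 = 7

7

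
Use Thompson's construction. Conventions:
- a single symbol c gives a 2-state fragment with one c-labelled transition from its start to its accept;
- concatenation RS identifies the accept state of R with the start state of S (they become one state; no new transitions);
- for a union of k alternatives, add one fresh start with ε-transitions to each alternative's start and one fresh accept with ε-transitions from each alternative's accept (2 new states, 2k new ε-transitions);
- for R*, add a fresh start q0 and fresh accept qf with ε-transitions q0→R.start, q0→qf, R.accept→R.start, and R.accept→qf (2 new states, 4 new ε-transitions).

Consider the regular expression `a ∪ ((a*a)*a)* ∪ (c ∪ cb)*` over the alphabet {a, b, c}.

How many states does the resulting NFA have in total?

23

Per subexpression:
Each of the 7 symbol leaves contributes a 2-state fragment.
  a* = 4 states
  a*a = 5 states
  (a*a)* = 7 states
  (a*a)*a = 8 states
  ((a*a)*a)* = 10 states
  cb = 3 states
  c ∪ cb = 7 states
  (c ∪ cb)* = 9 states
  a ∪ ((a*a)*a)* ∪ (c ∪ cb)* = 23 states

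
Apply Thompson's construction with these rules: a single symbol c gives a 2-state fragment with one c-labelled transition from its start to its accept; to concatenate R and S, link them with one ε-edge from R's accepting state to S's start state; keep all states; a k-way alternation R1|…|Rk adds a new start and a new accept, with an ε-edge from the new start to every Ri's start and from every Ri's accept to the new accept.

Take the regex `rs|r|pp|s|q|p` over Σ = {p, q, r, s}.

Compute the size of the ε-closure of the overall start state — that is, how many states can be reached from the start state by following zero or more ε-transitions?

Work bottom-up. For each fragment F, track |ε-closure(F.start)| and whether F's accept lies in that closure (i.e. whether F accepts ε). A single-symbol fragment has closure size 1 and does not accept ε.
  rs : |ε-closure| equals the left operand's closure size = 1 (its accept is not ε-reachable, so the closure stops there)
  pp : same as the first factor's closure: |ε-closure| = 1
  rs|r|pp|s|q|p : |ε-closure| = 1 + 1 + 1 + 1 + 1 + 1 + 1 = 7 (the new accept is not ε-reachable since no branch accepts ε)

7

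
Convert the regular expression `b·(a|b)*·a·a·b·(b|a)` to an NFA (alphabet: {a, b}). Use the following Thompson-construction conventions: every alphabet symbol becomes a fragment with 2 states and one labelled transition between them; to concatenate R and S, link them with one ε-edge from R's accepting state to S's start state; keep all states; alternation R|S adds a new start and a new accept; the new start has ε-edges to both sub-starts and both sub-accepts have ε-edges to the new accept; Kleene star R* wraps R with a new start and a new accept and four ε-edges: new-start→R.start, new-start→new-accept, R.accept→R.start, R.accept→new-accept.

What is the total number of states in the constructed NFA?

22

Bottom-up over the parse tree:
Each of the 8 symbol leaves contributes a 2-state fragment.
  a|b : 6 states
  (a|b)* : 8 states
  b|a : 6 states
  b·(a|b)*·a·a·b·(b|a) : 22 states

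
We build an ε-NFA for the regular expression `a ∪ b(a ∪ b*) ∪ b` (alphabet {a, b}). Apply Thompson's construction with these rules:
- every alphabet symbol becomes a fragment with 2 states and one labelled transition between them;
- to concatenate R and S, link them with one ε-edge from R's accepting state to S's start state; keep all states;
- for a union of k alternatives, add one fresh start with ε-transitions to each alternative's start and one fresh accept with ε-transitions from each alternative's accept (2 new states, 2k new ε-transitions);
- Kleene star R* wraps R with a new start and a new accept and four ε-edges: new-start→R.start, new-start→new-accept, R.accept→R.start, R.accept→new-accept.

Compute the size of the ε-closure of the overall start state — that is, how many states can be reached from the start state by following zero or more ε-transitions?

Compute the ε-closure size of each fragment's start state recursively; a symbol fragment's start has no outgoing ε-edge, so its closure is just itself (size 1).
  b* : |closure| = 1 (new start) + 1 (body) + 1 (new accept) = 3
  a ∪ b* : new start ε-reaches every alternative's start; at least one alternative accepts ε, so the union's new accept is reached too: |closure| = 1 + 1 + 3 + 1 = 6
  b(a ∪ b*) : same as the first factor's closure: |closure| = 1
  a ∪ b(a ∪ b*) ∪ b : |closure| = 1 + 1 + 1 + 1 = 4 (the new accept is not ε-reachable since no branch accepts ε)

4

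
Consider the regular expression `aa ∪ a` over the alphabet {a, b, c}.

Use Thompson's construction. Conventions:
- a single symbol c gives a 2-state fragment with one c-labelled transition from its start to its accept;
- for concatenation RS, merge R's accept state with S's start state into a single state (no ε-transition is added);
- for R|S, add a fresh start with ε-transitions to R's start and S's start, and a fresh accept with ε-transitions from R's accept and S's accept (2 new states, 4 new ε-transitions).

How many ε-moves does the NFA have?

4

Per subexpression:
Each of the 3 symbol leaves contributes 0 ε-transitions.
  aa : 0 ε-transitions
  aa ∪ a : 4 ε-transitions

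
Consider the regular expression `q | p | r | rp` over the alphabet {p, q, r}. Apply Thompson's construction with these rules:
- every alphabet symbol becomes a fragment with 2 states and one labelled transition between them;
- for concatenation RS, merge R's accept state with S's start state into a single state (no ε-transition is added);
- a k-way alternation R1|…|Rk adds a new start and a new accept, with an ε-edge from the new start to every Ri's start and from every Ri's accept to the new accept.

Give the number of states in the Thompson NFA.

11

Bottom-up over the parse tree:
Each of the 5 symbol leaves contributes a 2-state fragment.
  rp → 3 states
  q | p | r | rp → 11 states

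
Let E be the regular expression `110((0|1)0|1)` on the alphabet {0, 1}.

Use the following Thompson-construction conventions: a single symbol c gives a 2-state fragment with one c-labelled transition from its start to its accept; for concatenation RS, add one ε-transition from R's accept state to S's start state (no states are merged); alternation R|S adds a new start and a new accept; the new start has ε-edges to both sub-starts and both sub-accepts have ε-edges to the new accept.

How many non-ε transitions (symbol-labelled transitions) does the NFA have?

7

Building bottom-up:
Each of the 7 symbol leaves contributes exactly 1 symbol transition.
  0|1 : 2 symbol transitions
  (0|1)0 : 3 symbol transitions
  (0|1)0|1 : 4 symbol transitions
  110((0|1)0|1) : 7 symbol transitions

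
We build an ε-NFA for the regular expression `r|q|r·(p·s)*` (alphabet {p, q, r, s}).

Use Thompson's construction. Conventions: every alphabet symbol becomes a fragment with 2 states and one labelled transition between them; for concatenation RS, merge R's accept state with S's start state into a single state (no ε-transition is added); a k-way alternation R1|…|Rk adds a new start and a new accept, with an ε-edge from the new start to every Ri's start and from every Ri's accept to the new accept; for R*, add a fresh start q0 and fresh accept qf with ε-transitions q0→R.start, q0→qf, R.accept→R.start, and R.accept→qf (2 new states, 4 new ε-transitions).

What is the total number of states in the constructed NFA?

12

Building bottom-up:
Each of the 5 symbol leaves contributes a 2-state fragment.
  p·s — 3 states
  (p·s)* — 5 states
  r·(p·s)* — 6 states
  r|q|r·(p·s)* — 12 states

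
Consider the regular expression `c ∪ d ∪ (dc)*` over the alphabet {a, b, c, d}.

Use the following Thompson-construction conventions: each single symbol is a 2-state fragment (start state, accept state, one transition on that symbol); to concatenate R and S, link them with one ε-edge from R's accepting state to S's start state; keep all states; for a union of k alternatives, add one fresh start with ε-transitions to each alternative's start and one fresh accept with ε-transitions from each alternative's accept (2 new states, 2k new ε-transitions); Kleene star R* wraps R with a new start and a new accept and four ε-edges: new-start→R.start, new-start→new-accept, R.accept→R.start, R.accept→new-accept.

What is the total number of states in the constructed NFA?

Recursing over subexpressions:
Each of the 4 symbol leaves contributes a 2-state fragment.
  dc — 4 states
  (dc)* — 6 states
  c ∪ d ∪ (dc)* — 12 states

12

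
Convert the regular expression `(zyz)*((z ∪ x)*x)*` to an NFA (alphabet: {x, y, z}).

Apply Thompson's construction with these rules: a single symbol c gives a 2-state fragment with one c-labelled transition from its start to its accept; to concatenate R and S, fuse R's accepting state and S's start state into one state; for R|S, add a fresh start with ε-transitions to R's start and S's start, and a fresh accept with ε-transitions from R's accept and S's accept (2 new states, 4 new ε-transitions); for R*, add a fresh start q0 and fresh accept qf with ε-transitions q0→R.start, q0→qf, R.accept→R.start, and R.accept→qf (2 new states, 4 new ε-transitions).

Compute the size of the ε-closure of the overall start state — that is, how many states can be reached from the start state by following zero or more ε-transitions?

9

Compute the ε-closure size of each fragment's start state recursively; a symbol fragment's start has no outgoing ε-edge, so its closure is just itself (size 1).
  zyz → |ε-closure| equals the left operand's closure size = 1 (its accept is not ε-reachable, so the closure stops there)
  (zyz)* → |ε-closure| = 1 (new start) + 1 (body) + 1 (new accept) = 3
  z ∪ x → new start ε-reaches every alternative's start; none of them accept ε, so the new accept is not reached: |ε-closure| = 1 + 1 + 1 = 3
  (z ∪ x)* → the star's fresh start ε-reaches both the body's start and the fresh accept: |ε-closure| = 2 + 3 = 5
  (z ∪ x)*x → |ε-closure| = 5 + (1−1) = 5 (closure spills across the concat boundary because the left factor accepts ε)
  ((z ∪ x)*x)* → |ε-closure| = 1 (new start) + 5 (body) + 1 (new accept) = 7
  (zyz)*((z ∪ x)*x)* → |ε-closure| = 3 + (7−1) = 9 (closure spills across the concat boundary because the left factor accepts ε)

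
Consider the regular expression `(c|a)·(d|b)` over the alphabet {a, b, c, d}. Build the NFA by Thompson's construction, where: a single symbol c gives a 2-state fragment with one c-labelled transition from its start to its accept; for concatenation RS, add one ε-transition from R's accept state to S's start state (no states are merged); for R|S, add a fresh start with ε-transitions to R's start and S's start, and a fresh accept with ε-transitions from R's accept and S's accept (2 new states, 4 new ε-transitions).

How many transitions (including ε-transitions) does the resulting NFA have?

13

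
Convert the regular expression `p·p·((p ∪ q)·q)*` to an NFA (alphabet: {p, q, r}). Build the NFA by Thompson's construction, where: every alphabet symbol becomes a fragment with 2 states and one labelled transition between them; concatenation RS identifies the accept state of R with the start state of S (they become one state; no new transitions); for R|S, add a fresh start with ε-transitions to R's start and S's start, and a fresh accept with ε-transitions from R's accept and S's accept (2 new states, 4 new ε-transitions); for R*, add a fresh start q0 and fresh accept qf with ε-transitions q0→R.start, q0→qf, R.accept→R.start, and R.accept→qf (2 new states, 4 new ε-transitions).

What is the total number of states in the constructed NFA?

Recursing over subexpressions:
Each of the 5 symbol leaves contributes a 2-state fragment.
  p ∪ q : 6 states
  (p ∪ q)·q : 7 states
  ((p ∪ q)·q)* : 9 states
  p·p·((p ∪ q)·q)* : 11 states

11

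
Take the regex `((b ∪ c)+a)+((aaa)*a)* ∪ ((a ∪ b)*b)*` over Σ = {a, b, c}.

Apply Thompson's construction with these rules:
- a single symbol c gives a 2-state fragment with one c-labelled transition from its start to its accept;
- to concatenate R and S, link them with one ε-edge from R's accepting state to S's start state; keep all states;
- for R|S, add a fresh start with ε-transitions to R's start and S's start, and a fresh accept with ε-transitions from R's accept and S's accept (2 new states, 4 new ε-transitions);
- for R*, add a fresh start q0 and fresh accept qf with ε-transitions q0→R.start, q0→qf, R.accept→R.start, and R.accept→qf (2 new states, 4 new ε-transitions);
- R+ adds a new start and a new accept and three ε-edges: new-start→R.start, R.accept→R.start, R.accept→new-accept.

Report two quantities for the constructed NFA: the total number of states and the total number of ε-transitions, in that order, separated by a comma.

38, 40

Recursing over subexpressions:
Each of the 10 symbol leaves contributes 2 states and 0 ε-transitions.
  b ∪ c → 6 states, 4 ε-transitions
  (b ∪ c)+ → 8 states, 7 ε-transitions
  (b ∪ c)+a → 10 states, 8 ε-transitions
  ((b ∪ c)+a)+ → 12 states, 11 ε-transitions
  aaa → 6 states, 2 ε-transitions
  (aaa)* → 8 states, 6 ε-transitions
  (aaa)*a → 10 states, 7 ε-transitions
  ((aaa)*a)* → 12 states, 11 ε-transitions
  ((b ∪ c)+a)+((aaa)*a)* → 24 states, 23 ε-transitions
  a ∪ b → 6 states, 4 ε-transitions
  (a ∪ b)* → 8 states, 8 ε-transitions
  (a ∪ b)*b → 10 states, 9 ε-transitions
  ((a ∪ b)*b)* → 12 states, 13 ε-transitions
  ((b ∪ c)+a)+((aaa)*a)* ∪ ((a ∪ b)*b)* → 38 states, 40 ε-transitions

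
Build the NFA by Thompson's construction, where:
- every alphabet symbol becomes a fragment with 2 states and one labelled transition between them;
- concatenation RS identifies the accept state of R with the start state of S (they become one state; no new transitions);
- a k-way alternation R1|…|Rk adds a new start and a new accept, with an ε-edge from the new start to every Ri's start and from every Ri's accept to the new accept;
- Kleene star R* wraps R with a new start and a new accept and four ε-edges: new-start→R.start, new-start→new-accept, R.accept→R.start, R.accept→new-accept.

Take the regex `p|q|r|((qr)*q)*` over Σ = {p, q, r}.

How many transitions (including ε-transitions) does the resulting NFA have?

22

Per subexpression:
Each of the 6 symbol leaves contributes 1 transition (1 symbol, 0 ε).
  qr = 2 transitions (2 symbol, 0 ε)
  (qr)* = 6 transitions (2 symbol, 4 ε)
  (qr)*q = 7 transitions (3 symbol, 4 ε)
  ((qr)*q)* = 11 transitions (3 symbol, 8 ε)
  p|q|r|((qr)*q)* = 22 transitions (6 symbol, 16 ε)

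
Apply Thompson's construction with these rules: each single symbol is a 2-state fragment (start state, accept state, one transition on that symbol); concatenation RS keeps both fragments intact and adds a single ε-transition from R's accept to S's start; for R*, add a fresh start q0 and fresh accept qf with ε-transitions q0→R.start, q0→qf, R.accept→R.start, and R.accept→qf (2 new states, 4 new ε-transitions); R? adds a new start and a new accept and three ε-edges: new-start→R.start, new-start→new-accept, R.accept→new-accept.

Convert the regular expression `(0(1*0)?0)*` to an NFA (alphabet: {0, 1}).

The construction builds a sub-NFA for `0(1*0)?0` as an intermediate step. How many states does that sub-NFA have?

12

Fragment for `0(1*0)?0`:
Each of the 4 symbol leaves contributes a 2-state fragment.
  1* = 4 states
  1*0 = 6 states
  (1*0)? = 8 states
  0(1*0)?0 = 12 states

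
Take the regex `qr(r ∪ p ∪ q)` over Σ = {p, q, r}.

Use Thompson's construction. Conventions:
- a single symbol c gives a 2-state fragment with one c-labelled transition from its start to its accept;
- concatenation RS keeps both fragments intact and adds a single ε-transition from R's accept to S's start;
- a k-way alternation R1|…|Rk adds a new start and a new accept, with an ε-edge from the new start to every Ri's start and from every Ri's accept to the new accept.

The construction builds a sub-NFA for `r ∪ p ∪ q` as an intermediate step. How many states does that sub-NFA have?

8

Fragment for `r ∪ p ∪ q`:
Each of the 3 symbol leaves contributes a 2-state fragment.
  r ∪ p ∪ q → 8 states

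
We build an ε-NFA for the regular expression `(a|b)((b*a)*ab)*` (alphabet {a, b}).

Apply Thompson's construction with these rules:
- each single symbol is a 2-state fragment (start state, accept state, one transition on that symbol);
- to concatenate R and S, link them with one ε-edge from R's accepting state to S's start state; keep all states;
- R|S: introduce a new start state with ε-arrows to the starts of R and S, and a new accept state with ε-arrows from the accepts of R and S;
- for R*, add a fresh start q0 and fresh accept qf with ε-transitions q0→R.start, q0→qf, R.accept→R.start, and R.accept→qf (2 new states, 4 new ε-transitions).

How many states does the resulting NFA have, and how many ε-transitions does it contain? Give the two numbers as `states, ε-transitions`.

20, 20

By structural recursion:
Each of the 6 symbol leaves contributes 2 states and 0 ε-transitions.
  a|b → 6 states, 4 ε-transitions
  b* → 4 states, 4 ε-transitions
  b*a → 6 states, 5 ε-transitions
  (b*a)* → 8 states, 9 ε-transitions
  (b*a)*ab → 12 states, 11 ε-transitions
  ((b*a)*ab)* → 14 states, 15 ε-transitions
  (a|b)((b*a)*ab)* → 20 states, 20 ε-transitions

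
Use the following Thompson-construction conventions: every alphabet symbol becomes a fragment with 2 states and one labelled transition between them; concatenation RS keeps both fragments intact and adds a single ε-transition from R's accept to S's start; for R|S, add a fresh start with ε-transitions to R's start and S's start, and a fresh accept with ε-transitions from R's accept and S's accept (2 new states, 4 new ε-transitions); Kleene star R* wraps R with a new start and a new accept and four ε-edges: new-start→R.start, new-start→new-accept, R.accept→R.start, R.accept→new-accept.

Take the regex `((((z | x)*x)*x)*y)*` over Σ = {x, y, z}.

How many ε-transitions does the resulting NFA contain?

23

Recursing over subexpressions:
Each of the 5 symbol leaves contributes 0 ε-transitions.
  z | x : 4 ε-transitions
  (z | x)* : 8 ε-transitions
  (z | x)*x : 9 ε-transitions
  ((z | x)*x)* : 13 ε-transitions
  ((z | x)*x)*x : 14 ε-transitions
  (((z | x)*x)*x)* : 18 ε-transitions
  (((z | x)*x)*x)*y : 19 ε-transitions
  ((((z | x)*x)*x)*y)* : 23 ε-transitions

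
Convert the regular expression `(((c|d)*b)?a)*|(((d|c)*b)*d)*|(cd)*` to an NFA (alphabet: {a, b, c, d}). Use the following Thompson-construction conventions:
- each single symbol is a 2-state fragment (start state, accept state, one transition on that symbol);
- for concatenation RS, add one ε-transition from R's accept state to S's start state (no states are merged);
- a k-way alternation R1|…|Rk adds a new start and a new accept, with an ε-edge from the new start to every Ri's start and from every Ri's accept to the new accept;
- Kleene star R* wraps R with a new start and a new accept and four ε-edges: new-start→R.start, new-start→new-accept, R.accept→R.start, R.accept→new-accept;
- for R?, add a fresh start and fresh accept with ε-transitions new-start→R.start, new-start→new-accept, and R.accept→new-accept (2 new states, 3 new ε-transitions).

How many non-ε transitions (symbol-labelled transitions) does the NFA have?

10

Recursing over subexpressions:
Each of the 10 symbol leaves contributes exactly 1 symbol transition.
  c|d → 2 symbol transitions
  (c|d)* → 2 symbol transitions
  (c|d)*b → 3 symbol transitions
  ((c|d)*b)? → 3 symbol transitions
  ((c|d)*b)?a → 4 symbol transitions
  (((c|d)*b)?a)* → 4 symbol transitions
  d|c → 2 symbol transitions
  (d|c)* → 2 symbol transitions
  (d|c)*b → 3 symbol transitions
  ((d|c)*b)* → 3 symbol transitions
  ((d|c)*b)*d → 4 symbol transitions
  (((d|c)*b)*d)* → 4 symbol transitions
  cd → 2 symbol transitions
  (cd)* → 2 symbol transitions
  (((c|d)*b)?a)*|(((d|c)*b)*d)*|(cd)* → 10 symbol transitions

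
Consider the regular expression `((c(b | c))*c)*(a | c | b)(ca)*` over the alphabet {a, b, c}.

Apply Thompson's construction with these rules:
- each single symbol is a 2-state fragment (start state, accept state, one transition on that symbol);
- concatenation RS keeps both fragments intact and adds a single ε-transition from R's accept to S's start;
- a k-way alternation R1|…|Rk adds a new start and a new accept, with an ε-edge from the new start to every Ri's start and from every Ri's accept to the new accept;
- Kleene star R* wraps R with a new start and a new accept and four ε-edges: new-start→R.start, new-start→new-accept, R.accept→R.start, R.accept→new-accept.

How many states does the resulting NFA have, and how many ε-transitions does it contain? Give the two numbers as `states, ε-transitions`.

Building bottom-up:
Each of the 9 symbol leaves contributes 2 states and 0 ε-transitions.
  b | c → 6 states, 4 ε-transitions
  c(b | c) → 8 states, 5 ε-transitions
  (c(b | c))* → 10 states, 9 ε-transitions
  (c(b | c))*c → 12 states, 10 ε-transitions
  ((c(b | c))*c)* → 14 states, 14 ε-transitions
  a | c | b → 8 states, 6 ε-transitions
  ca → 4 states, 1 ε-transition
  (ca)* → 6 states, 5 ε-transitions
  ((c(b | c))*c)*(a | c | b)(ca)* → 28 states, 27 ε-transitions

28, 27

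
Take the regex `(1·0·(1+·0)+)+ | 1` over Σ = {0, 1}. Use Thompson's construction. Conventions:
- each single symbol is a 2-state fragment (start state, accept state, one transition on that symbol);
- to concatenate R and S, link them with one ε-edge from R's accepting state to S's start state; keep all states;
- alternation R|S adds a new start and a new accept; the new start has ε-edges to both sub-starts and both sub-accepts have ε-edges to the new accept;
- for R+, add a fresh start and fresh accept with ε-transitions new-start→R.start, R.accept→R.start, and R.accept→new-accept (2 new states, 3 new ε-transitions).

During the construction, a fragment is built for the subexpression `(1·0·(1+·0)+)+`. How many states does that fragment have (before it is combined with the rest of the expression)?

14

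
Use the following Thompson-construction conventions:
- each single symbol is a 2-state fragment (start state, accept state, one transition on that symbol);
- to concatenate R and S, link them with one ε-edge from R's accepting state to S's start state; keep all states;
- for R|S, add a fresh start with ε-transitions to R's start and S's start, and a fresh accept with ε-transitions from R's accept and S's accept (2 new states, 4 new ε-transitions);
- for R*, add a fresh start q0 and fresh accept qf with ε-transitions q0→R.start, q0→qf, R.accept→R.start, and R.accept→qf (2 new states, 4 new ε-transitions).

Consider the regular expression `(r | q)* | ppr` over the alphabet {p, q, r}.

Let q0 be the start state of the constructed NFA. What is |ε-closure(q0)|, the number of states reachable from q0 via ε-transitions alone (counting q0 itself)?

8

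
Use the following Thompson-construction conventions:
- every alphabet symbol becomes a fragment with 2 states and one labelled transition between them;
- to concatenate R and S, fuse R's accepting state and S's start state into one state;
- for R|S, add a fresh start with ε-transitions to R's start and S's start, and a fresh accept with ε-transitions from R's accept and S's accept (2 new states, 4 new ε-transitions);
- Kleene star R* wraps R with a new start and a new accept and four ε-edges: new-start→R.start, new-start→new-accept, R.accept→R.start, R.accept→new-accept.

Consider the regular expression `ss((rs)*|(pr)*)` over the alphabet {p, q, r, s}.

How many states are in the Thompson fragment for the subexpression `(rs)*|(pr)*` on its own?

12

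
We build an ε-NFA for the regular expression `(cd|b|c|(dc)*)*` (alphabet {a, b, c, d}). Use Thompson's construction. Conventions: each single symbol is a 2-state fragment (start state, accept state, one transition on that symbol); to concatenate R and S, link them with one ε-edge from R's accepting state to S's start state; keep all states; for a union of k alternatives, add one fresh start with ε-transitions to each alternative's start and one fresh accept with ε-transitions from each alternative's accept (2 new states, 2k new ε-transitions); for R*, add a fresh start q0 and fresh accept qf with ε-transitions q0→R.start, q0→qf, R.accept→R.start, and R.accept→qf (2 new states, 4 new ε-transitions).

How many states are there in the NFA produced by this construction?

18

Per subexpression:
Each of the 6 symbol leaves contributes a 2-state fragment.
  cd : 4 states
  dc : 4 states
  (dc)* : 6 states
  cd|b|c|(dc)* : 16 states
  (cd|b|c|(dc)*)* : 18 states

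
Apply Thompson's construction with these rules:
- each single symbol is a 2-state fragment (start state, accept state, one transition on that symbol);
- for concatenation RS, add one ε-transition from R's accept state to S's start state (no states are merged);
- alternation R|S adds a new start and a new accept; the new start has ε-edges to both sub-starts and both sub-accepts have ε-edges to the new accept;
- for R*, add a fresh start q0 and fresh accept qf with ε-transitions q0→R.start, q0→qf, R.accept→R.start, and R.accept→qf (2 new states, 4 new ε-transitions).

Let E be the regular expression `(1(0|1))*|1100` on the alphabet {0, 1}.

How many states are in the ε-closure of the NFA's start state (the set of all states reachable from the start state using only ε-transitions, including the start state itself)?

Compute the ε-closure size of each fragment's start state recursively; a symbol fragment's start has no outgoing ε-edge, so its closure is just itself (size 1).
  0|1 : new start ε-reaches every alternative's start; none of them accept ε, so the new accept is not reached: C = 1 + 1 + 1 = 3
  1(0|1) : C equals the left operand's closure size = 1 (its accept is not ε-reachable, so the closure stops there)
  (1(0|1))* : C = 1 (new start) + 1 (body) + 1 (new accept) = 3
  1100 : C equals the left operand's closure size = 1 (its accept is not ε-reachable, so the closure stops there)
  (1(0|1))*|1100 : new start ε-reaches every alternative's start; at least one alternative accepts ε, so the union's new accept is reached too: C = 1 + 3 + 1 + 1 = 6

6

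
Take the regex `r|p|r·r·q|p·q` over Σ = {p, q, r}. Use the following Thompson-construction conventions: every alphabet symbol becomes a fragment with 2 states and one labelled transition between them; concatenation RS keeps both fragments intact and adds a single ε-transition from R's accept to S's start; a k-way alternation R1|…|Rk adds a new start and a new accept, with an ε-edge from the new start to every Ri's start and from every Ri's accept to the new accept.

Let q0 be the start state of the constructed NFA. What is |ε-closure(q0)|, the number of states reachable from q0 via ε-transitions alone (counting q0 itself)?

Work bottom-up. For each fragment F, track |ε-closure(F.start)| and whether F's accept lies in that closure (i.e. whether F accepts ε). A single-symbol fragment has closure size 1 and does not accept ε.
  r·r·q — same as the first factor's closure: |ε-closure| = 1
  p·q — |ε-closure| equals the left operand's closure size = 1 (its accept is not ε-reachable, so the closure stops there)
  r|p|r·r·q|p·q — |ε-closure| = 1 + 1 + 1 + 1 + 1 = 5 (the new accept is not ε-reachable since no branch accepts ε)

5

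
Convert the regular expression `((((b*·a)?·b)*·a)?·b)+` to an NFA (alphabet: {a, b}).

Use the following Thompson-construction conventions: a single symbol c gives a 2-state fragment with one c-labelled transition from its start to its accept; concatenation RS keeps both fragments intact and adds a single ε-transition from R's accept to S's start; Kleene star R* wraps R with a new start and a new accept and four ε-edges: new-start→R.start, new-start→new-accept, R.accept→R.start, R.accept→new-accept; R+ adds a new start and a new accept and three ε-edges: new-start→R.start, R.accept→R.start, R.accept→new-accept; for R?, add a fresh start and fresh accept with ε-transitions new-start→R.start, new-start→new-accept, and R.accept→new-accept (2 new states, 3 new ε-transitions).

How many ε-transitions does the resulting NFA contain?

21

Building bottom-up:
Each of the 5 symbol leaves contributes 0 ε-transitions.
  b* = 4 ε-transitions
  b*·a = 5 ε-transitions
  (b*·a)? = 8 ε-transitions
  (b*·a)?·b = 9 ε-transitions
  ((b*·a)?·b)* = 13 ε-transitions
  ((b*·a)?·b)*·a = 14 ε-transitions
  (((b*·a)?·b)*·a)? = 17 ε-transitions
  (((b*·a)?·b)*·a)?·b = 18 ε-transitions
  ((((b*·a)?·b)*·a)?·b)+ = 21 ε-transitions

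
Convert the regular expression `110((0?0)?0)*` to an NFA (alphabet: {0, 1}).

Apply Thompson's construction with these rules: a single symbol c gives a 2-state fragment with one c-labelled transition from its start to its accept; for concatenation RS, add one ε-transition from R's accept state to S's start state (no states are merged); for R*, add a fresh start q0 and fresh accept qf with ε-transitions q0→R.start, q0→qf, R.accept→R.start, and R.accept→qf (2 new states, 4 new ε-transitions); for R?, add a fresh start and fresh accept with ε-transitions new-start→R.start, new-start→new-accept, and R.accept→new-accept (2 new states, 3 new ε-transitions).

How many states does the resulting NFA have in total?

Per subexpression:
Each of the 6 symbol leaves contributes a 2-state fragment.
  0? — 4 states
  0?0 — 6 states
  (0?0)? — 8 states
  (0?0)?0 — 10 states
  ((0?0)?0)* — 12 states
  110((0?0)?0)* — 18 states

18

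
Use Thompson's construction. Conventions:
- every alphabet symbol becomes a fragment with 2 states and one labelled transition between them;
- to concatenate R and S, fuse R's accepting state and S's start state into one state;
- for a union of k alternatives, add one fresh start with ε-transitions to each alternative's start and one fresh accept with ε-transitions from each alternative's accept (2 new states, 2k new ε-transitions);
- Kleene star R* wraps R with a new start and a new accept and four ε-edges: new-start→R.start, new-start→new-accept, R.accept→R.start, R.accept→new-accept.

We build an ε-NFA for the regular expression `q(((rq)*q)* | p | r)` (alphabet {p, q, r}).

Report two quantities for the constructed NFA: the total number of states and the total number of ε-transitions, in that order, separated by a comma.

15, 14

Building bottom-up:
Each of the 6 symbol leaves contributes 2 states and 0 ε-transitions.
  rq = 3 states, 0 ε-transitions
  (rq)* = 5 states, 4 ε-transitions
  (rq)*q = 6 states, 4 ε-transitions
  ((rq)*q)* = 8 states, 8 ε-transitions
  ((rq)*q)* | p | r = 14 states, 14 ε-transitions
  q(((rq)*q)* | p | r) = 15 states, 14 ε-transitions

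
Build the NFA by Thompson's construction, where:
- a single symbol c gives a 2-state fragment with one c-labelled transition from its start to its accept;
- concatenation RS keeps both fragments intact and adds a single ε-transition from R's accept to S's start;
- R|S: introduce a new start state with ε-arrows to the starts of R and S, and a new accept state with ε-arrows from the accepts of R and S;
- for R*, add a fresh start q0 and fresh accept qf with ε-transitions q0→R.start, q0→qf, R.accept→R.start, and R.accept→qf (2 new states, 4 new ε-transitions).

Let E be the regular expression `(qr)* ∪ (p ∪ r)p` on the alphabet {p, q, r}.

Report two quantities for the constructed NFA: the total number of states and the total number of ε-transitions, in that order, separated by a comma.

16, 14

Bottom-up over the parse tree:
Each of the 5 symbol leaves contributes 2 states and 0 ε-transitions.
  qr = 4 states, 1 ε-transition
  (qr)* = 6 states, 5 ε-transitions
  p ∪ r = 6 states, 4 ε-transitions
  (p ∪ r)p = 8 states, 5 ε-transitions
  (qr)* ∪ (p ∪ r)p = 16 states, 14 ε-transitions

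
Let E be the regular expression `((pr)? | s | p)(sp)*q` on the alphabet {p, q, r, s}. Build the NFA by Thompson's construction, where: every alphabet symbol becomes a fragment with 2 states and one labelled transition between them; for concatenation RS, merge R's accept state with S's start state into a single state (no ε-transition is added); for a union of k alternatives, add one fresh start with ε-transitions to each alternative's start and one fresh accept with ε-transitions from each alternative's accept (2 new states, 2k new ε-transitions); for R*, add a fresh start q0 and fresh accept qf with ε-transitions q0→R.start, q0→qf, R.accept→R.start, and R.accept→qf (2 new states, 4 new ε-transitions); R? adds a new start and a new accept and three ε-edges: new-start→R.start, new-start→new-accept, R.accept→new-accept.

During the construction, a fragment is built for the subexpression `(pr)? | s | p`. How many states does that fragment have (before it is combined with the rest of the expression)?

11

Fragment for `(pr)? | s | p`:
Each of the 4 symbol leaves contributes a 2-state fragment.
  pr → 3 states
  (pr)? → 5 states
  (pr)? | s | p → 11 states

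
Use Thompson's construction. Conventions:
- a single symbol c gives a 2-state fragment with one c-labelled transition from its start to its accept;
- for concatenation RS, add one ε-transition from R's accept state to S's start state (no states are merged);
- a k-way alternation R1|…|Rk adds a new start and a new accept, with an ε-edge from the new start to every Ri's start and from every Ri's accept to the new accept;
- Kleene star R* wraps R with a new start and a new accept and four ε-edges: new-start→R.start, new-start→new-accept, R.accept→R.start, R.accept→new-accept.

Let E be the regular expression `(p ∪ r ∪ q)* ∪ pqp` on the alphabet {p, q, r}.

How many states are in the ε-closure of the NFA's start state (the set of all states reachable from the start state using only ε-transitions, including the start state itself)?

Let C(F) = |ε-closure(F.start)| within fragment F, and note whether F accepts ε. Symbol fragments have C = 1 and do not accept ε. Then:
  p ∪ r ∪ q — new start ε-reaches every alternative's start; none of them accept ε, so the new accept is not reached: |closure| = 1 + 1 + 1 + 1 = 4
  (p ∪ r ∪ q)* — new start has ε-edges to the inner start and to the new accept, so |closure| = 2 + 4 = 6
  pqp — |closure| equals the left operand's closure size = 1 (its accept is not ε-reachable, so the closure stops there)
  (p ∪ r ∪ q)* ∪ pqp — new start ε-reaches every alternative's start; at least one alternative accepts ε, so the union's new accept is reached too: |closure| = 1 + 6 + 1 + 1 = 9

9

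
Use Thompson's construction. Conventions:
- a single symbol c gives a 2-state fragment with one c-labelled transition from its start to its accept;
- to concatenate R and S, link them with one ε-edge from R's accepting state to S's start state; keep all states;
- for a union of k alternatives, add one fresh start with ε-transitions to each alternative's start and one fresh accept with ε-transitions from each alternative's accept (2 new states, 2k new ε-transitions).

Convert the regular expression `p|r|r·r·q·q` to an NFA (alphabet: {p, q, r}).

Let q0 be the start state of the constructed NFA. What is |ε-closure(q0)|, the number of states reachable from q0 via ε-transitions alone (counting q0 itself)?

4

Compute the ε-closure size of each fragment's start state recursively; a symbol fragment's start has no outgoing ε-edge, so its closure is just itself (size 1).
  r·r·q·q → same as the first factor's closure: |closure| = 1
  p|r|r·r·q·q → |closure| = 1 + 1 + 1 + 1 = 4 (the new accept is not ε-reachable since no branch accepts ε)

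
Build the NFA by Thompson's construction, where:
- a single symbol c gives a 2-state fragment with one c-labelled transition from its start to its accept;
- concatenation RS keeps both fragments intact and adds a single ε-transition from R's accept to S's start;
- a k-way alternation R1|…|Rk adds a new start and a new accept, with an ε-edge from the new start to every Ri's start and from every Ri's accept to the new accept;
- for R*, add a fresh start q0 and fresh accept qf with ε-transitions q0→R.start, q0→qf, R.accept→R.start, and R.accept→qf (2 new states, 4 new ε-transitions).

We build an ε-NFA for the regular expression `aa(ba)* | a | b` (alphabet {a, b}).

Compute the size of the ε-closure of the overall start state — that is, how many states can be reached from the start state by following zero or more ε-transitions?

4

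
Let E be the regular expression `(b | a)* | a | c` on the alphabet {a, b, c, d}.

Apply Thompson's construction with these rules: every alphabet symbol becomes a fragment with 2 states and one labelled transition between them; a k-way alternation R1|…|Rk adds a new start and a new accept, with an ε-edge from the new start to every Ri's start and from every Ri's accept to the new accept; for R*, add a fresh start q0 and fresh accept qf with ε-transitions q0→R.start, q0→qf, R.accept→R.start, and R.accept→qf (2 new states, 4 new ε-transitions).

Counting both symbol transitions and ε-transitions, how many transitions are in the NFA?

Bottom-up over the parse tree:
Each of the 4 symbol leaves contributes 1 transition (1 symbol, 0 ε).
  b | a = 6 transitions (2 symbol, 4 ε)
  (b | a)* = 10 transitions (2 symbol, 8 ε)
  (b | a)* | a | c = 18 transitions (4 symbol, 14 ε)

18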